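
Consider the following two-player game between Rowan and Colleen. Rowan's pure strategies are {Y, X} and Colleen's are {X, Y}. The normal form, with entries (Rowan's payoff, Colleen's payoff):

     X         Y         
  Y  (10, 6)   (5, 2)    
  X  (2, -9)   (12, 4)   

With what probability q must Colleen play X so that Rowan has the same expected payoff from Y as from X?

Colleen's mix must leave Rowan indifferent between Y and X.
  Rowan's payoff from Y: q·10 + (1−q)·5 = 5q + 5
  Rowan's payoff from X: q·2 + (1−q)·12 = -10q + 12
  5q + 5 = -10q + 12  ⇒  15q = 7  ⇒  q = 7/15.

q = 7/15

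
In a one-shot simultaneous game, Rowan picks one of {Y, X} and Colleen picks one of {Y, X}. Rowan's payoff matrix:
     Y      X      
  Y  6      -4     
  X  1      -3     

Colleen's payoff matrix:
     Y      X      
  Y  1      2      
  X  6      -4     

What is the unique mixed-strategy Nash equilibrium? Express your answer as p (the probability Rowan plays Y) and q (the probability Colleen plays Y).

In a mixed equilibrium Colleen is indifferent between Y and X; this condition fixes p.
  Colleen's payoff to Y: p·1 + (1−p)·6 = -5p + 6
  Colleen's payoff to X: p·2 + (1−p)·(-4) = 6p - 4
  -5p + 6 = 6p - 4  ⇒  -11p = -10  ⇒  p = 10/11.
For Rowan to be willing to mix, Rowan must be indifferent between Y and X, which pins down Colleen's mix.
  Rowan's payoff to Y: q·6 + (1−q)·(-4) = 10q - 4
  Rowan's payoff to X: q·1 + (1−q)·(-3) = 4q - 3
  10q - 4 = 4q - 3  ⇒  6q = 1  ⇒  q = 1/6.

p = 10/11, q = 1/6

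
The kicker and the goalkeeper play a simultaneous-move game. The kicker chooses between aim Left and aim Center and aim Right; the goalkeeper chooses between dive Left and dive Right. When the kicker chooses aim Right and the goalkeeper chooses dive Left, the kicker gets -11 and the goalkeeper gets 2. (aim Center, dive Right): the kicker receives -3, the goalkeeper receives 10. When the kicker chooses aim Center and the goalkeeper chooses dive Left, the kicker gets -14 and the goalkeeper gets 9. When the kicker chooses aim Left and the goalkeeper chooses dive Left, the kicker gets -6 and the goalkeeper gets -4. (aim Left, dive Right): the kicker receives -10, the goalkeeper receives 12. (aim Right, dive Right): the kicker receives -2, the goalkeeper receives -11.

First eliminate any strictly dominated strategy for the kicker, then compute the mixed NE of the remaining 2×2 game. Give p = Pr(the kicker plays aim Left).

The kicker's strategy aim Center is strictly dominated by aim Right: -11 > -14 and -2 > -3. Eliminate aim Center.
In a mixed equilibrium the goalkeeper is indifferent between dive Left and dive Right; this condition fixes p.
  the goalkeeper's payoff from dive Left: p·(-4) + (1−p)·2 = -6p + 2
  the goalkeeper's payoff from dive Right: p·12 + (1−p)·(-11) = 23p - 11
  -6p + 2 = 23p - 11  ⇒  -29p = -13  ⇒  p = 13/29.

p = 13/29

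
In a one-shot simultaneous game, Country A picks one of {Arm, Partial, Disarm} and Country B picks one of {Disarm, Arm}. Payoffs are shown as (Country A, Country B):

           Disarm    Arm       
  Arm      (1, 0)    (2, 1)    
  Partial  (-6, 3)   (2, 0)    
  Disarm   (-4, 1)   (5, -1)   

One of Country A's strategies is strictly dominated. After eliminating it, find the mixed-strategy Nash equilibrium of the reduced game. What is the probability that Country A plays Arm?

Country A's strategy Partial is strictly dominated by Disarm: -4 > -6 and 5 > 2. Eliminate Partial.
Set Country B's expected payoff from Disarm equal to that from Arm:
  Country B's payoff from Disarm: p·0 + (1−p)·1 = -p + 1
  Country B's payoff from Arm: p·1 + (1−p)·(-1) = 2p - 1
  -p + 1 = 2p - 1  ⇒  -3p = -2  ⇒  p = 2/3.

p = 2/3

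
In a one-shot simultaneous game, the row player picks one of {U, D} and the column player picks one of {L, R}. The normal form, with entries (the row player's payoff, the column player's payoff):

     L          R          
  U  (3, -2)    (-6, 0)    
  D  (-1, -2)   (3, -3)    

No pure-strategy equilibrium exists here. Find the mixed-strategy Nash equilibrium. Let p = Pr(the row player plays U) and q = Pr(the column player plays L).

p = 1/3, q = 9/13

Set the column player's expected payoff from L equal to that from R:
  the column player's payoff to L: p·(-2) + (1−p)·(-2) = -2
  the column player's payoff to R: p·0 + (1−p)·(-3) = 3p - 3
  -2 = 3p - 3  ⇒  -3p = -1  ⇒  p = 1/3.
In a mixed equilibrium the row player is indifferent between U and D; this condition fixes q.
  the row player's payoff to U: q·3 + (1−q)·(-6) = 9q - 6
  the row player's payoff to D: q·(-1) + (1−q)·3 = -4q + 3
  9q - 6 = -4q + 3  ⇒  13q = 9  ⇒  q = 9/13.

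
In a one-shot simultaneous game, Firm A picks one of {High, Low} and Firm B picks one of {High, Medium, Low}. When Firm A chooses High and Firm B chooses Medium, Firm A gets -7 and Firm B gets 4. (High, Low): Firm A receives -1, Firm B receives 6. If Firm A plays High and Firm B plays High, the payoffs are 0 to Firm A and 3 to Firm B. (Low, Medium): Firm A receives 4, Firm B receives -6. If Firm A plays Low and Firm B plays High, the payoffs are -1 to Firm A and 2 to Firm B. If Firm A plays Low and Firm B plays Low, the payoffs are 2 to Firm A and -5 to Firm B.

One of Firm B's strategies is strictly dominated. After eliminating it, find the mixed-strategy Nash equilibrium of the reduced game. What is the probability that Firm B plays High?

q = 3/4

Firm B's strategy Medium is strictly dominated by Low: 6 > 4 and -5 > -6. Eliminate Medium.
In a mixed equilibrium Firm A is indifferent between High and Low; this condition fixes q.
  Firm A's payoff from High: q·0 + (1−q)·(-1) = q - 1
  Firm A's payoff from Low: q·(-1) + (1−q)·2 = -3q + 2
  q - 1 = -3q + 2  ⇒  4q = 3  ⇒  q = 3/4.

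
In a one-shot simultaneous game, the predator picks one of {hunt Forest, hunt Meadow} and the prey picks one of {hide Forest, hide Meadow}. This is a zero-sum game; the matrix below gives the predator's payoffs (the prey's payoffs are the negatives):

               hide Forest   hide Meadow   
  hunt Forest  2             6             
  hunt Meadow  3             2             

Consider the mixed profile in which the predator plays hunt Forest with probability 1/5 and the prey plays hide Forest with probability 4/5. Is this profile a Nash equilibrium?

Check the prey's indifference given the predator's mix p = 1/5:
  payoff from hide Forest = -14/5; payoff from hide Meadow = -14/5 — equal.
Check the predator's indifference given the prey's mix q = 4/5:
  payoff from hunt Forest = 14/5; payoff from hunt Meadow = 14/5 — equal.
Both players are indifferent, so neither can profitably deviate.

Yes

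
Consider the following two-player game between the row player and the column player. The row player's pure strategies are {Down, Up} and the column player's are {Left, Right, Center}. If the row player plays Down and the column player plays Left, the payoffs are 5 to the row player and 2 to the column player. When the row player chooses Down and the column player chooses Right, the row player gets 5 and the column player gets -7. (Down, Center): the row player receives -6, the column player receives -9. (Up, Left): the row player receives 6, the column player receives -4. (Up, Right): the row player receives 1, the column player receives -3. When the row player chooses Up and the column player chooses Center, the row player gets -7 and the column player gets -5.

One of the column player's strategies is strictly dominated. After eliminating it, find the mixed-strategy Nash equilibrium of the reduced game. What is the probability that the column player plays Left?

The column player's strategy Center is strictly dominated by Right: -7 > -9 and -3 > -5. Eliminate Center.
For the row player to be willing to mix, the row player must be indifferent between Down and Up, which pins down the column player's mix.
  the row player's expected payoff from Down: q·5 + (1−q)·5 = 5
  the row player's expected payoff from Up: q·6 + (1−q)·1 = 5q + 1
  5 = 5q + 1  ⇒  -5q = -4  ⇒  q = 4/5.

q = 4/5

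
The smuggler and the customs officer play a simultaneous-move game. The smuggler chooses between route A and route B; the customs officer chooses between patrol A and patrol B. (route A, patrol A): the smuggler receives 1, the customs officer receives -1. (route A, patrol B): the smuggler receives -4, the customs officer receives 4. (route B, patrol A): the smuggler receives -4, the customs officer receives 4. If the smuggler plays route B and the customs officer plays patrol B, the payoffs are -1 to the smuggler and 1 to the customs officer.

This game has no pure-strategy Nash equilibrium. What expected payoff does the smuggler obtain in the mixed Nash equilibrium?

-17/8

In a mixed equilibrium the smuggler is indifferent between route A and route B; this condition fixes q.
  the smuggler's expected payoff from route A: q·1 + (1−q)·(-4) = 5q - 4
  the smuggler's expected payoff from route B: q·(-4) + (1−q)·(-1) = -3q - 1
  5q - 4 = -3q - 1  ⇒  8q = 3  ⇒  q = 3/8.
At equilibrium the smuggler is indifferent across rows, so the smuggler's payoff equals the payoff from route A: (3/8)·1 + (5/8)·(-4) = -17/8.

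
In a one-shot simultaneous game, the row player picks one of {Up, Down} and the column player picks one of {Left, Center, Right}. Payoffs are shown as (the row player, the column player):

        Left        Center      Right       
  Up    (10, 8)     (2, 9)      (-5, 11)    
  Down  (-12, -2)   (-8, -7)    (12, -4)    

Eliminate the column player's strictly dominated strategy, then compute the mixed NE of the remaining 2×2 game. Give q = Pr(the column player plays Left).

q = 17/39

The column player's strategy Center is strictly dominated by Right: 11 > 9 and -4 > -7. Eliminate Center.
Set the row player's expected payoff from Up equal to that from Down:
  the row player's payoff from Up: q·10 + (1−q)·(-5) = 15q - 5
  the row player's payoff from Down: q·(-12) + (1−q)·12 = -24q + 12
  15q - 5 = -24q + 12  ⇒  39q = 17  ⇒  q = 17/39.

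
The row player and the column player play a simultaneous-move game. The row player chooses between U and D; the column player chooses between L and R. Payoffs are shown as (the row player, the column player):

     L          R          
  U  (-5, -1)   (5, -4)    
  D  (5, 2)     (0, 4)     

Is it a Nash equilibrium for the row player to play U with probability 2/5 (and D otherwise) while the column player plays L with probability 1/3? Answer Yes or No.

Check the column player's indifference given the row player's mix p = 2/5:
  payoff from L = 4/5; payoff from R = 4/5 — equal.
Check the row player's indifference given the column player's mix q = 1/3:
  payoff from U = 5/3; payoff from D = 5/3 — equal.
Both players are indifferent, so neither can profitably deviate.

Yes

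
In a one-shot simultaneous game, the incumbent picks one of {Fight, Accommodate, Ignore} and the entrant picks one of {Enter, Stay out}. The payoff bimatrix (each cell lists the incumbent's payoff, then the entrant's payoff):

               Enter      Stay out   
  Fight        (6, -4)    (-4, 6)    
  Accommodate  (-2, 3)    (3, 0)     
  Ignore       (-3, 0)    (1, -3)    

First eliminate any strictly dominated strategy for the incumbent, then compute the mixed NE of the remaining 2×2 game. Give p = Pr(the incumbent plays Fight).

The incumbent's strategy Ignore is strictly dominated by Accommodate: -2 > -3 and 3 > 1. Eliminate Ignore.
The entrant's indifference between Enter and Stay out determines the incumbent's mixing probability p:
  the entrant's payoff to Enter: p·(-4) + (1−p)·3 = -7p + 3
  the entrant's payoff to Stay out: p·6 + (1−p)·0 = 6p
  -7p + 3 = 6p  ⇒  -13p = -3  ⇒  p = 3/13.

p = 3/13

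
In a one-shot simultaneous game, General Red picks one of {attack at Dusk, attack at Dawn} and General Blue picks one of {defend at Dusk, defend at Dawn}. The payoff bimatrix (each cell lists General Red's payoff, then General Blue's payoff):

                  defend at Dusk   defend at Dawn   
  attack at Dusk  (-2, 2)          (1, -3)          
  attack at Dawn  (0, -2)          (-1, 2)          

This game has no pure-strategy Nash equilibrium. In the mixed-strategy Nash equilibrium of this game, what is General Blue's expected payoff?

-2/9

General Blue's indifference between defend at Dusk and defend at Dawn determines General Red's mixing probability p:
  General Blue's payoff to defend at Dusk: p·2 + (1−p)·(-2) = 4p - 2
  General Blue's payoff to defend at Dawn: p·(-3) + (1−p)·2 = -5p + 2
  4p - 2 = -5p + 2  ⇒  9p = 4  ⇒  p = 4/9.
At equilibrium General Blue is indifferent across columns, so General Blue's payoff equals the payoff from defend at Dusk: (4/9)·2 + (5/9)·(-2) = -2/9.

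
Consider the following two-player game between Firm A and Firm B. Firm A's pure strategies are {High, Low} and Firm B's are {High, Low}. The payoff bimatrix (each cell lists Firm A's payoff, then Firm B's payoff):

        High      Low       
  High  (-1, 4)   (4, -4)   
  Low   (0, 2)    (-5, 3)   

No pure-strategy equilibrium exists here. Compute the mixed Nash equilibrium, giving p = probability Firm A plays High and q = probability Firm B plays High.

p = 1/9, q = 9/10

In a mixed equilibrium Firm B is indifferent between High and Low; this condition fixes p.
  Firm B's payoff to High: p·4 + (1−p)·2 = 2p + 2
  Firm B's payoff to Low: p·(-4) + (1−p)·3 = -7p + 3
  2p + 2 = -7p + 3  ⇒  9p = 1  ⇒  p = 1/9.
Set Firm A's expected payoff from High equal to that from Low:
  Firm A's expected payoff from High: q·(-1) + (1−q)·4 = -5q + 4
  Firm A's expected payoff from Low: q·0 + (1−q)·(-5) = 5q - 5
  -5q + 4 = 5q - 5  ⇒  -10q = -9  ⇒  q = 9/10.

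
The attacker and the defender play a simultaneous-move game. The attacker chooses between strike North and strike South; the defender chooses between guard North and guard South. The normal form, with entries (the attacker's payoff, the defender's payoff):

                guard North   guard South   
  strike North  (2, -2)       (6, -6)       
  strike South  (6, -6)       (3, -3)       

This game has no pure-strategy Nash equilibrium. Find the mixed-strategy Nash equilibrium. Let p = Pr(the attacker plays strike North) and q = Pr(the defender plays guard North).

In a mixed equilibrium the defender is indifferent between guard North and guard South; this condition fixes p.
  the defender's payoff from guard North: p·(-2) + (1−p)·(-6) = 4p - 6
  the defender's payoff from guard South: p·(-6) + (1−p)·(-3) = -3p - 3
  4p - 6 = -3p - 3  ⇒  7p = 3  ⇒  p = 3/7.
Set the attacker's expected payoff from strike North equal to that from strike South:
  the attacker's expected payoff from strike North: q·2 + (1−q)·6 = -4q + 6
  the attacker's expected payoff from strike South: q·6 + (1−q)·3 = 3q + 3
  -4q + 6 = 3q + 3  ⇒  -7q = -3  ⇒  q = 3/7.

p = 3/7, q = 3/7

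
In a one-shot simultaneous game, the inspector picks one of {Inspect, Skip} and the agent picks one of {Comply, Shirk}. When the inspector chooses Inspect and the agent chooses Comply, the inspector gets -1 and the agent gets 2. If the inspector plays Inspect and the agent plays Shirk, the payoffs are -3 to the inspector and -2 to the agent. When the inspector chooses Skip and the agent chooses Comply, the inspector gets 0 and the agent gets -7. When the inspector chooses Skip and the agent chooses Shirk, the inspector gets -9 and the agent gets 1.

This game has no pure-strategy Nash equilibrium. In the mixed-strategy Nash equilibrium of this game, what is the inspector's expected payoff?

The inspector's indifference between Inspect and Skip determines the agent's mixing probability q:
  the inspector's payoff to Inspect: q·(-1) + (1−q)·(-3) = 2q - 3
  the inspector's payoff to Skip: q·0 + (1−q)·(-9) = 9q - 9
  2q - 3 = 9q - 9  ⇒  -7q = -6  ⇒  q = 6/7.
At equilibrium the inspector is indifferent across rows, so the inspector's payoff equals the payoff from Inspect: (6/7)·(-1) + (1/7)·(-3) = -9/7.

-9/7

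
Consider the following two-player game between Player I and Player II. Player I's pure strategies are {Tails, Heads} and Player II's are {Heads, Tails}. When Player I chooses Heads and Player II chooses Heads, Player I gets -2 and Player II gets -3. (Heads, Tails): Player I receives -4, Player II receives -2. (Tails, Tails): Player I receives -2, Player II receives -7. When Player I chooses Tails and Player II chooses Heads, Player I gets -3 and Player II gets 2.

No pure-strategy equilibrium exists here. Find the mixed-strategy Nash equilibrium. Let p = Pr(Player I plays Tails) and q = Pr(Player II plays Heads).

For Player II to be willing to mix, Player II must be indifferent between Heads and Tails, which pins down Player I's mix.
  Player II's expected payoff from Heads: p·2 + (1−p)·(-3) = 5p - 3
  Player II's expected payoff from Tails: p·(-7) + (1−p)·(-2) = -5p - 2
  5p - 3 = -5p - 2  ⇒  10p = 1  ⇒  p = 1/10.
Player II's mix must leave Player I indifferent between Tails and Heads.
  Player I's payoff to Tails: q·(-3) + (1−q)·(-2) = -q - 2
  Player I's payoff to Heads: q·(-2) + (1−q)·(-4) = 2q - 4
  -q - 2 = 2q - 4  ⇒  -3q = -2  ⇒  q = 2/3.

p = 1/10, q = 2/3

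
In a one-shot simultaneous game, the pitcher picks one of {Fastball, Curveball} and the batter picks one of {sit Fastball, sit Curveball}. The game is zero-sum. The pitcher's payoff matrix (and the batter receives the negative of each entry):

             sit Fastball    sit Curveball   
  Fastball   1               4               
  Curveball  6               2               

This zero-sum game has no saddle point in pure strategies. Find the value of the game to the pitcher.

v = 22/7

The pitcher's indifference between Fastball and Curveball determines the batter's mixing probability q:
  the pitcher's payoff from Fastball: q·1 + (1−q)·4 = -3q + 4
  the pitcher's payoff from Curveball: q·6 + (1−q)·2 = 4q + 2
  -3q + 4 = 4q + 2  ⇒  -7q = -2  ⇒  q = 2/7.
The value is the pitcher's expected payoff against this mix (using Fastball): (2/7)·1 + (5/7)·4 = 22/7.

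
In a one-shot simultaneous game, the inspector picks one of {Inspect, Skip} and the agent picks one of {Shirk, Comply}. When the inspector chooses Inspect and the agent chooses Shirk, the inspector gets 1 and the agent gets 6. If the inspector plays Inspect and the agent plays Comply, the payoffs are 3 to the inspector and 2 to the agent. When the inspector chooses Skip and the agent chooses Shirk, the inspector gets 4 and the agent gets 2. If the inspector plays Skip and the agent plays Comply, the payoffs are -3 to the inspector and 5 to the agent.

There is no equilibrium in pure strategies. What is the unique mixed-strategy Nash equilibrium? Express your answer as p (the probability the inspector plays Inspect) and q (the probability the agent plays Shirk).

p = 3/7, q = 2/3

The agent's indifference between Shirk and Comply determines the inspector's mixing probability p:
  the agent's payoff from Shirk: p·6 + (1−p)·2 = 4p + 2
  the agent's payoff from Comply: p·2 + (1−p)·5 = -3p + 5
  4p + 2 = -3p + 5  ⇒  7p = 3  ⇒  p = 3/7.
In a mixed equilibrium the inspector is indifferent between Inspect and Skip; this condition fixes q.
  the inspector's payoff to Inspect: q·1 + (1−q)·3 = -2q + 3
  the inspector's payoff to Skip: q·4 + (1−q)·(-3) = 7q - 3
  -2q + 3 = 7q - 3  ⇒  -9q = -6  ⇒  q = 2/3.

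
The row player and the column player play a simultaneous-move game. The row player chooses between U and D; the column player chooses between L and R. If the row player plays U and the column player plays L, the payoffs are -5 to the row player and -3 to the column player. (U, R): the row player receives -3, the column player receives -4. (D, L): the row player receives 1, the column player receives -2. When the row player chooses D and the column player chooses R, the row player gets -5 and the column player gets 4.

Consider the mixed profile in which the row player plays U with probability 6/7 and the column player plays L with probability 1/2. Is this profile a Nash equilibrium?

No

Given the column player's mix q = 1/2, the row player's payoff from U is -4 but from D is -2. The row player strictly prefers D, so the row player would not mix.
So the proposed profile is not a Nash equilibrium.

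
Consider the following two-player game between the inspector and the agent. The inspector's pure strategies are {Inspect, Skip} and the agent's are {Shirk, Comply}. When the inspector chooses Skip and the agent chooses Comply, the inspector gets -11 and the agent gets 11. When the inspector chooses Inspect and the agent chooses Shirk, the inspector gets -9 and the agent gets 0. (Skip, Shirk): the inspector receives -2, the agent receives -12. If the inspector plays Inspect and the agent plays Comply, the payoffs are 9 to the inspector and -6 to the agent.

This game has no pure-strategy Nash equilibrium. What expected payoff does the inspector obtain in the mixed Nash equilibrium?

For the inspector to be willing to mix, the inspector must be indifferent between Inspect and Skip, which pins down the agent's mix.
  the inspector's payoff to Inspect: q·(-9) + (1−q)·9 = -18q + 9
  the inspector's payoff to Skip: q·(-2) + (1−q)·(-11) = 9q - 11
  -18q + 9 = 9q - 11  ⇒  -27q = -20  ⇒  q = 20/27.
At equilibrium the inspector is indifferent across rows, so the inspector's payoff equals the payoff from Inspect: (20/27)·(-9) + (7/27)·9 = -13/3.

-13/3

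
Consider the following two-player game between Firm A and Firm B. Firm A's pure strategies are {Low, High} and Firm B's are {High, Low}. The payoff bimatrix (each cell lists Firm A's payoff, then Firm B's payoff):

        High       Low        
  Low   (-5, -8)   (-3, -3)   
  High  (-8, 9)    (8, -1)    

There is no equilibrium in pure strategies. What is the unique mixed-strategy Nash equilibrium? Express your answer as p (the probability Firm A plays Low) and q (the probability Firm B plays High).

For Firm B to be willing to mix, Firm B must be indifferent between High and Low, which pins down Firm A's mix.
  Firm B's expected payoff from High: p·(-8) + (1−p)·9 = -17p + 9
  Firm B's expected payoff from Low: p·(-3) + (1−p)·(-1) = -2p - 1
  -17p + 9 = -2p - 1  ⇒  -15p = -10  ⇒  p = 2/3.
In a mixed equilibrium Firm A is indifferent between Low and High; this condition fixes q.
  Firm A's payoff from Low: q·(-5) + (1−q)·(-3) = -2q - 3
  Firm A's payoff from High: q·(-8) + (1−q)·8 = -16q + 8
  -2q - 3 = -16q + 8  ⇒  14q = 11  ⇒  q = 11/14.

p = 2/3, q = 11/14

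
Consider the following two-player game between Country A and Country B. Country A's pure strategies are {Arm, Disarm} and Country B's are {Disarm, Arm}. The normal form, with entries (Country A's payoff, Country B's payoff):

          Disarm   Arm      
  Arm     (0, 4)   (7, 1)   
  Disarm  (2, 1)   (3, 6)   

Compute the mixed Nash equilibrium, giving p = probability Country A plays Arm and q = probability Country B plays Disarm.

Country A's mix must leave Country B indifferent between Disarm and Arm.
  Country B's payoff to Disarm: p·4 + (1−p)·1 = 3p + 1
  Country B's payoff to Arm: p·1 + (1−p)·6 = -5p + 6
  3p + 1 = -5p + 6  ⇒  8p = 5  ⇒  p = 5/8.
In a mixed equilibrium Country A is indifferent between Arm and Disarm; this condition fixes q.
  Country A's payoff from Arm: q·0 + (1−q)·7 = -7q + 7
  Country A's payoff from Disarm: q·2 + (1−q)·3 = -q + 3
  -7q + 7 = -q + 3  ⇒  -6q = -4  ⇒  q = 2/3.

p = 5/8, q = 2/3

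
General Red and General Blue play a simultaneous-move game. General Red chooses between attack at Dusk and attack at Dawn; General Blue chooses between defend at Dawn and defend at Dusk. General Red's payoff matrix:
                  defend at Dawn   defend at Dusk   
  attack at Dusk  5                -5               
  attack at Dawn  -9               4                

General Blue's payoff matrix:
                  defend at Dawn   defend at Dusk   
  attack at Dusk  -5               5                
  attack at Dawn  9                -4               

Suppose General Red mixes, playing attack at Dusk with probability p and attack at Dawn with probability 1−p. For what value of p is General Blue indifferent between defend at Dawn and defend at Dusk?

p = 13/23

General Blue's indifference between defend at Dawn and defend at Dusk determines General Red's mixing probability p:
  General Blue's payoff to defend at Dawn: p·(-5) + (1−p)·9 = -14p + 9
  General Blue's payoff to defend at Dusk: p·5 + (1−p)·(-4) = 9p - 4
  -14p + 9 = 9p - 4  ⇒  -23p = -13  ⇒  p = 13/23.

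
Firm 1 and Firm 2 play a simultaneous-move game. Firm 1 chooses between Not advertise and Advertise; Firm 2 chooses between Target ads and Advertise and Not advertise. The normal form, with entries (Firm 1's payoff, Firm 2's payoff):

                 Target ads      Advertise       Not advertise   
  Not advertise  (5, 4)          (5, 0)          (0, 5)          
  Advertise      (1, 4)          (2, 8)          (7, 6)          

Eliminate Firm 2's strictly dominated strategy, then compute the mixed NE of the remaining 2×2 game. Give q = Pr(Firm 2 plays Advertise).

q = 7/10

Firm 2's strategy Target ads is strictly dominated by Not advertise: 5 > 4 and 6 > 4. Eliminate Target ads.
In a mixed equilibrium Firm 1 is indifferent between Not advertise and Advertise; this condition fixes q.
  Firm 1's expected payoff from Not advertise: q·5 + (1−q)·0 = 5q
  Firm 1's expected payoff from Advertise: q·2 + (1−q)·7 = -5q + 7
  5q = -5q + 7  ⇒  10q = 7  ⇒  q = 7/10.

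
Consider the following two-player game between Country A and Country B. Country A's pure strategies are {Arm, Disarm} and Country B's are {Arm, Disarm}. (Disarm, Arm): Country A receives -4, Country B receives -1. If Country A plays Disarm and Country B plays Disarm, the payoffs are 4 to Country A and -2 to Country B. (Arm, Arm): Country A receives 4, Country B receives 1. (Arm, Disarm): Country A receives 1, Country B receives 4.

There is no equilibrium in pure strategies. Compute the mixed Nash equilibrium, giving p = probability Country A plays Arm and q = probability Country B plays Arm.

In a mixed equilibrium Country B is indifferent between Arm and Disarm; this condition fixes p.
  Country B's payoff from Arm: p·1 + (1−p)·(-1) = 2p - 1
  Country B's payoff from Disarm: p·4 + (1−p)·(-2) = 6p - 2
  2p - 1 = 6p - 2  ⇒  -4p = -1  ⇒  p = 1/4.
Set Country A's expected payoff from Arm equal to that from Disarm:
  Country A's payoff from Arm: q·4 + (1−q)·1 = 3q + 1
  Country A's payoff from Disarm: q·(-4) + (1−q)·4 = -8q + 4
  3q + 1 = -8q + 4  ⇒  11q = 3  ⇒  q = 3/11.

p = 1/4, q = 3/11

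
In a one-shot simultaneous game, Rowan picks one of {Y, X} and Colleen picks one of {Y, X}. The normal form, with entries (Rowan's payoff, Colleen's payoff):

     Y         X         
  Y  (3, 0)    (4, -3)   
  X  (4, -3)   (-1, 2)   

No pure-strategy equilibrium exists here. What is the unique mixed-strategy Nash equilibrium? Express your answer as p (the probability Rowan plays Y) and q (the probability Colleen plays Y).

Rowan's mix must leave Colleen indifferent between Y and X.
  Colleen's expected payoff from Y: p·0 + (1−p)·(-3) = 3p - 3
  Colleen's expected payoff from X: p·(-3) + (1−p)·2 = -5p + 2
  3p - 3 = -5p + 2  ⇒  8p = 5  ⇒  p = 5/8.
For Rowan to be willing to mix, Rowan must be indifferent between Y and X, which pins down Colleen's mix.
  Rowan's payoff from Y: q·3 + (1−q)·4 = -q + 4
  Rowan's payoff from X: q·4 + (1−q)·(-1) = 5q - 1
  -q + 4 = 5q - 1  ⇒  -6q = -5  ⇒  q = 5/6.

p = 5/8, q = 5/6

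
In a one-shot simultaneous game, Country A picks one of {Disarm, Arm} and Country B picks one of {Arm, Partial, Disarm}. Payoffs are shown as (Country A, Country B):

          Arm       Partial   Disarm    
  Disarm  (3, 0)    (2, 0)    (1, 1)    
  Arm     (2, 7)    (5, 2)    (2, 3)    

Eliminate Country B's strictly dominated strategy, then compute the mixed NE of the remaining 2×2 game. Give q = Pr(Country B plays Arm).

Country B's strategy Partial is strictly dominated by Disarm: 1 > 0 and 3 > 2. Eliminate Partial.
In a mixed equilibrium Country A is indifferent between Disarm and Arm; this condition fixes q.
  Country A's payoff to Disarm: q·3 + (1−q)·1 = 2q + 1
  Country A's payoff to Arm: q·2 + (1−q)·2 = 2
  2q + 1 = 2  ⇒  2q = 1  ⇒  q = 1/2.

q = 1/2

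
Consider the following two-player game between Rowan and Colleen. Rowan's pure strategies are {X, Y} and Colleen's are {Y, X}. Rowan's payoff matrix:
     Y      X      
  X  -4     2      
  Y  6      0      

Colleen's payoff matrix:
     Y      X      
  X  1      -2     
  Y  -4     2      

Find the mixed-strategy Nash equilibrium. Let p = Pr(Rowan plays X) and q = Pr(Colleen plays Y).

Rowan's mix must leave Colleen indifferent between Y and X.
  Colleen's expected payoff from Y: p·1 + (1−p)·(-4) = 5p - 4
  Colleen's expected payoff from X: p·(-2) + (1−p)·2 = -4p + 2
  5p - 4 = -4p + 2  ⇒  9p = 6  ⇒  p = 2/3.
Set Rowan's expected payoff from X equal to that from Y:
  Rowan's payoff from X: q·(-4) + (1−q)·2 = -6q + 2
  Rowan's payoff from Y: q·6 + (1−q)·0 = 6q
  -6q + 2 = 6q  ⇒  -12q = -2  ⇒  q = 1/6.

p = 2/3, q = 1/6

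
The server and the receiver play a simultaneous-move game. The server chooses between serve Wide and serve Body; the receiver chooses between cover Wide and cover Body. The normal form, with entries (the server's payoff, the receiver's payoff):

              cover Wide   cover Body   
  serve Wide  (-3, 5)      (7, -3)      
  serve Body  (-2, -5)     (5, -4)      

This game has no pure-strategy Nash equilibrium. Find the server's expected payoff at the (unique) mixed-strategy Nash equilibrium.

The receiver's mix must leave the server indifferent between serve Wide and serve Body.
  the server's expected payoff from serve Wide: q·(-3) + (1−q)·7 = -10q + 7
  the server's expected payoff from serve Body: q·(-2) + (1−q)·5 = -7q + 5
  -10q + 7 = -7q + 5  ⇒  -3q = -2  ⇒  q = 2/3.
At equilibrium the server is indifferent across rows, so the server's payoff equals the payoff from serve Wide: (2/3)·(-3) + (1/3)·7 = 1/3.

1/3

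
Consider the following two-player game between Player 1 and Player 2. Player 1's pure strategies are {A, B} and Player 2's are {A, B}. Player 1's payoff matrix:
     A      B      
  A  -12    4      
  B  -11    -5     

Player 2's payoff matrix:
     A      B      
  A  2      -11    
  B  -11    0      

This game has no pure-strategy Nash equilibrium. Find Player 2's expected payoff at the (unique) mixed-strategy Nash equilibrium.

For Player 2 to be willing to mix, Player 2 must be indifferent between A and B, which pins down Player 1's mix.
  Player 2's payoff from A: p·2 + (1−p)·(-11) = 13p - 11
  Player 2's payoff from B: p·(-11) + (1−p)·0 = -11p
  13p - 11 = -11p  ⇒  24p = 11  ⇒  p = 11/24.
At equilibrium Player 2 is indifferent across columns, so Player 2's payoff equals the payoff from A: (11/24)·2 + (13/24)·(-11) = -121/24.

-121/24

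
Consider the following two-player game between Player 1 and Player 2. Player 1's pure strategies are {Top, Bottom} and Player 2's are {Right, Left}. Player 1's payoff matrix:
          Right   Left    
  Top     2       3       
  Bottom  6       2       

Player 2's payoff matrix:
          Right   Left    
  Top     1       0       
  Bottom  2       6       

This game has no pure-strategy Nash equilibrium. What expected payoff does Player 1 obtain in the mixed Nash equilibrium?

Player 2's mix must leave Player 1 indifferent between Top and Bottom.
  Player 1's payoff from Top: q·2 + (1−q)·3 = -q + 3
  Player 1's payoff from Bottom: q·6 + (1−q)·2 = 4q + 2
  -q + 3 = 4q + 2  ⇒  -5q = -1  ⇒  q = 1/5.
At equilibrium Player 1 is indifferent across rows, so Player 1's payoff equals the payoff from Top: (1/5)·2 + (4/5)·3 = 14/5.

14/5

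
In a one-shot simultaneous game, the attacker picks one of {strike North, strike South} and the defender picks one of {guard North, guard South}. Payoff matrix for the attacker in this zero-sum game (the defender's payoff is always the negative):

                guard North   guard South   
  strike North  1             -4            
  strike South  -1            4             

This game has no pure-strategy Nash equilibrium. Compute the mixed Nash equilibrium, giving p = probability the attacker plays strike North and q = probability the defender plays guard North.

p = 1/2, q = 4/5

The attacker's mix must leave the defender indifferent between guard North and guard South.
  the defender's payoff to guard North: p·(-1) + (1−p)·1 = -2p + 1
  the defender's payoff to guard South: p·4 + (1−p)·(-4) = 8p - 4
  -2p + 1 = 8p - 4  ⇒  -10p = -5  ⇒  p = 1/2.
Set the attacker's expected payoff from strike North equal to that from strike South:
  the attacker's payoff to strike North: q·1 + (1−q)·(-4) = 5q - 4
  the attacker's payoff to strike South: q·(-1) + (1−q)·4 = -5q + 4
  5q - 4 = -5q + 4  ⇒  10q = 8  ⇒  q = 4/5.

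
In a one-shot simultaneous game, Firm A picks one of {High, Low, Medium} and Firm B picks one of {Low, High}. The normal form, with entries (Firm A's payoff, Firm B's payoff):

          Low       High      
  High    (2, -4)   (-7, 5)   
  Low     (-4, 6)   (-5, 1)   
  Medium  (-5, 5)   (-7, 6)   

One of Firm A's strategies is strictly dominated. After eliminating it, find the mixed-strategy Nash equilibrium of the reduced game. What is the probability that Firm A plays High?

Firm A's strategy Medium is strictly dominated by Low: -4 > -5 and -5 > -7. Eliminate Medium.
Set Firm B's expected payoff from Low equal to that from High:
  Firm B's payoff to Low: p·(-4) + (1−p)·6 = -10p + 6
  Firm B's payoff to High: p·5 + (1−p)·1 = 4p + 1
  -10p + 6 = 4p + 1  ⇒  -14p = -5  ⇒  p = 5/14.

p = 5/14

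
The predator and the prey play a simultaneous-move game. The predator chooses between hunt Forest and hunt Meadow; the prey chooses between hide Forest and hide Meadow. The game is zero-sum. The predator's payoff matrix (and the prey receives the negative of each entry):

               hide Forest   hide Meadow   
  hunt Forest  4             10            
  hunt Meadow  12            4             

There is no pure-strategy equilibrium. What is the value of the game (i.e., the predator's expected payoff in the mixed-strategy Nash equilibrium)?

For the predator to be willing to mix, the predator must be indifferent between hunt Forest and hunt Meadow, which pins down the prey's mix.
  the predator's payoff to hunt Forest: q·4 + (1−q)·10 = -6q + 10
  the predator's payoff to hunt Meadow: q·12 + (1−q)·4 = 8q + 4
  -6q + 10 = 8q + 4  ⇒  -14q = -6  ⇒  q = 3/7.
The value is the predator's expected payoff against this mix (using hunt Forest): (3/7)·4 + (4/7)·10 = 52/7.

v = 52/7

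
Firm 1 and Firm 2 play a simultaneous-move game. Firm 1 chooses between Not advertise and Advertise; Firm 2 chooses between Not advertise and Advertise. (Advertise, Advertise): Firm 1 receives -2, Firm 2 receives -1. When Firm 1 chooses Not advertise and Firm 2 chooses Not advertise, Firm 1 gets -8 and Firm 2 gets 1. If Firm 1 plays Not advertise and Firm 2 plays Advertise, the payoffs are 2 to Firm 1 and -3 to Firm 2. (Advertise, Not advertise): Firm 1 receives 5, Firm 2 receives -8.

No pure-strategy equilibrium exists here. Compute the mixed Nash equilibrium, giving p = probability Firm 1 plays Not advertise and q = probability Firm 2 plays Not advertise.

In a mixed equilibrium Firm 2 is indifferent between Not advertise and Advertise; this condition fixes p.
  Firm 2's payoff to Not advertise: p·1 + (1−p)·(-8) = 9p - 8
  Firm 2's payoff to Advertise: p·(-3) + (1−p)·(-1) = -2p - 1
  9p - 8 = -2p - 1  ⇒  11p = 7  ⇒  p = 7/11.
Firm 2's mix must leave Firm 1 indifferent between Not advertise and Advertise.
  Firm 1's expected payoff from Not advertise: q·(-8) + (1−q)·2 = -10q + 2
  Firm 1's expected payoff from Advertise: q·5 + (1−q)·(-2) = 7q - 2
  -10q + 2 = 7q - 2  ⇒  -17q = -4  ⇒  q = 4/17.

p = 7/11, q = 4/17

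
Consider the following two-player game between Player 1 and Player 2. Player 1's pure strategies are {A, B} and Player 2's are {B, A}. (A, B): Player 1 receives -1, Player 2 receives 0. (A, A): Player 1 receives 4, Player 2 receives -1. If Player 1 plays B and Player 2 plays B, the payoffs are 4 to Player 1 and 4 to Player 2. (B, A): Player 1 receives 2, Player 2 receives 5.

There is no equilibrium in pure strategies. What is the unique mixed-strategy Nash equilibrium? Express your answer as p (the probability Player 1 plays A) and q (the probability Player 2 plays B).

p = 1/2, q = 2/7

For Player 2 to be willing to mix, Player 2 must be indifferent between B and A, which pins down Player 1's mix.
  Player 2's payoff from B: p·0 + (1−p)·4 = -4p + 4
  Player 2's payoff from A: p·(-1) + (1−p)·5 = -6p + 5
  -4p + 4 = -6p + 5  ⇒  2p = 1  ⇒  p = 1/2.
Set Player 1's expected payoff from A equal to that from B:
  Player 1's payoff to A: q·(-1) + (1−q)·4 = -5q + 4
  Player 1's payoff to B: q·4 + (1−q)·2 = 2q + 2
  -5q + 4 = 2q + 2  ⇒  -7q = -2  ⇒  q = 2/7.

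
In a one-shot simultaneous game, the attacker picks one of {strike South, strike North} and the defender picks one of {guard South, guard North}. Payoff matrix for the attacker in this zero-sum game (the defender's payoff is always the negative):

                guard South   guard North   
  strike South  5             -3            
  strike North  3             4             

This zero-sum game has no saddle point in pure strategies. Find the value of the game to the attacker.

For the attacker to be willing to mix, the attacker must be indifferent between strike South and strike North, which pins down the defender's mix.
  the attacker's payoff from strike South: q·5 + (1−q)·(-3) = 8q - 3
  the attacker's payoff from strike North: q·3 + (1−q)·4 = -q + 4
  8q - 3 = -q + 4  ⇒  9q = 7  ⇒  q = 7/9.
The value is the attacker's expected payoff against this mix (using strike South): (7/9)·5 + (2/9)·(-3) = 29/9.

v = 29/9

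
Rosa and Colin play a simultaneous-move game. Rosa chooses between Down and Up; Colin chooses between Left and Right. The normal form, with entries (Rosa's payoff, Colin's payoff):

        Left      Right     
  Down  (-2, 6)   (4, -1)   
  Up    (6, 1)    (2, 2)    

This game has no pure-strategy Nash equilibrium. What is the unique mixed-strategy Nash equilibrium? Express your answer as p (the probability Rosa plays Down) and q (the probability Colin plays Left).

Set Colin's expected payoff from Left equal to that from Right:
  Colin's payoff to Left: p·6 + (1−p)·1 = 5p + 1
  Colin's payoff to Right: p·(-1) + (1−p)·2 = -3p + 2
  5p + 1 = -3p + 2  ⇒  8p = 1  ⇒  p = 1/8.
For Rosa to be willing to mix, Rosa must be indifferent between Down and Up, which pins down Colin's mix.
  Rosa's expected payoff from Down: q·(-2) + (1−q)·4 = -6q + 4
  Rosa's expected payoff from Up: q·6 + (1−q)·2 = 4q + 2
  -6q + 4 = 4q + 2  ⇒  -10q = -2  ⇒  q = 1/5.

p = 1/8, q = 1/5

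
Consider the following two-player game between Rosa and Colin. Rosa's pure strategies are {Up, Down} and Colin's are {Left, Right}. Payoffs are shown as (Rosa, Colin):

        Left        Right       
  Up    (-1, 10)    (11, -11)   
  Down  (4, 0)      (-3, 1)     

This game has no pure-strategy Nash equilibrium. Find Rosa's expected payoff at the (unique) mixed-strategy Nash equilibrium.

Set Rosa's expected payoff from Up equal to that from Down:
  Rosa's expected payoff from Up: q·(-1) + (1−q)·11 = -12q + 11
  Rosa's expected payoff from Down: q·4 + (1−q)·(-3) = 7q - 3
  -12q + 11 = 7q - 3  ⇒  -19q = -14  ⇒  q = 14/19.
At equilibrium Rosa is indifferent across rows, so Rosa's payoff equals the payoff from Up: (14/19)·(-1) + (5/19)·11 = 41/19.

41/19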